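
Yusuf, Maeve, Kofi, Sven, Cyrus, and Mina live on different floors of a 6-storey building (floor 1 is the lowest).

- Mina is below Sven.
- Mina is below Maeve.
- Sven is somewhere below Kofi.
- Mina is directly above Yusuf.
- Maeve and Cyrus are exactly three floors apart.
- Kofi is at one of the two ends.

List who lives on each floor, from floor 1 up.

From clue 1: Sven is in {2,3,4,5,6}.
From clues 1–2: Mina is in {1,2,3,4}.
From clues 1–3: Mina is in {1,2,3}.
From clues 1–4: Yusuf is in {1,2}.
From clues 1–6: Cyrus → floor 1, Yusuf → floor 2, Mina → floor 3, Maeve → floor 4, Sven → floor 5, Kofi → floor 6.

Cyrus, Yusuf, Mina, Maeve, Sven, Kofi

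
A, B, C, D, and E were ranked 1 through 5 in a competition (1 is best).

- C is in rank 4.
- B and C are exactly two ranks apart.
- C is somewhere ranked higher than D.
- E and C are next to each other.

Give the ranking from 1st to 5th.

From clue 1: C → rank 4.
From clues 1–2: B → rank 2.
From clues 1–3: D → rank 5.
From clues 1–4: A → rank 1, E → rank 3.

A, B, E, C, D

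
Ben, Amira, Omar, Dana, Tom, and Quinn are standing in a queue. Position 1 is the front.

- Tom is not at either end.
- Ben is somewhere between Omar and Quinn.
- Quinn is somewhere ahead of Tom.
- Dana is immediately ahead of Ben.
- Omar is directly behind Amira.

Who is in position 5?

With clues 1–3, Quinn is ruled out for position 5.
With clues 1–4, Dana is ruled out for position 5.
With clues 1–5, Ben, Omar, and Tom are ruled out for position 5.
So position 5 is Amira.

Amira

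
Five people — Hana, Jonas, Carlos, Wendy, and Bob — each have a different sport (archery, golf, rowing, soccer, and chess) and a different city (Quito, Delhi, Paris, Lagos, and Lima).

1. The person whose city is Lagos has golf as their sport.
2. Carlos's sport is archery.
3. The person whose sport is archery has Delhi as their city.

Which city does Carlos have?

With clues 1–2, Lagos is impossible for Carlos's city.
With clues 1–3, Lima, Paris, and Quito are impossible for Carlos's city.
That leaves Delhi.

Delhi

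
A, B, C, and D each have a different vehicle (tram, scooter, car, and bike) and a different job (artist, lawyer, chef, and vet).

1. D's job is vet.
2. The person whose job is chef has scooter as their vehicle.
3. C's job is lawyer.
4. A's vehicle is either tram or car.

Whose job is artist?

A

Clue 1 rules out D for the one with job artist.
With clues 1–3, C is impossible for the one with job artist.
With clues 1–4, B is impossible for the one with job artist.
That leaves A.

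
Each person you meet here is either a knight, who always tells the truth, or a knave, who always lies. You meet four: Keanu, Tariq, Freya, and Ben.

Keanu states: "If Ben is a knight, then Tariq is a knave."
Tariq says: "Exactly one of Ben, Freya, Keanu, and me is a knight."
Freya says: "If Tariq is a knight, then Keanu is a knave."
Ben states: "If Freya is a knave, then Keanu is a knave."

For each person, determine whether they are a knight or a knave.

Consider Keanu. Suppose Keanu is a knave.
Then no assignment of the remaining roles makes every statement match its speaker's type — contradiction.
So Keanu is a knight.
Consider Tariq. Suppose Tariq is a knight.
Then Tariq's own statement would have to be true, but it can't be — contradiction.
So Tariq is a knave.
With that fixed, Freya's statement is true, so Freya is a knight.
With that fixed, Ben's statement is true, so Ben is a knight.

Keanu: knight, Tariq: knave, Freya: knight, Ben: knight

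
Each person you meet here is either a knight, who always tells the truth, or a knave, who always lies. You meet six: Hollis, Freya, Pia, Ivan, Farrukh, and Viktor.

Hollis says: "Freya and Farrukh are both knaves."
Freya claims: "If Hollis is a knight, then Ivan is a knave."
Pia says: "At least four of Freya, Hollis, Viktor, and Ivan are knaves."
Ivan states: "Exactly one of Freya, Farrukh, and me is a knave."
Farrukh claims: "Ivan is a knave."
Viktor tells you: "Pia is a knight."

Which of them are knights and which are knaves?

Hollis: knave, Freya: knight, Pia: knave, Ivan: knight, Farrukh: knave, Viktor: knave

Consider Hollis. Suppose Hollis is a knight.
Then no assignment of the remaining roles makes every statement match its speaker's type — contradiction.
So Hollis is a knave.
With that fixed, Freya's statement is true, so Freya is a knight.
With that fixed, Pia's statement is false, so Pia is a knave.
With that fixed, Viktor's statement is false, so Viktor is a knave.
Consider Ivan. Suppose Ivan is a knave.
Then no assignment of the remaining roles makes every statement match its speaker's type — contradiction.
So Ivan is a knight.
With that fixed, Farrukh's statement is false, so Farrukh is a knave.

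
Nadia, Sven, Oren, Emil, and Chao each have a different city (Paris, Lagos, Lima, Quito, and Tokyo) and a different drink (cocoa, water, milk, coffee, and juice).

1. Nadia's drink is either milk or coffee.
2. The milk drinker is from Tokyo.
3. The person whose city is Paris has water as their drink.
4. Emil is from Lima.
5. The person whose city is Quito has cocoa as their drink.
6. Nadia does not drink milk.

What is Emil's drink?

With clues 1–4, milk and water are impossible for Emil's drink.
With clues 1–5, cocoa is impossible for Emil's drink.
With clues 1–6, coffee is impossible for Emil's drink.
That leaves juice.

juice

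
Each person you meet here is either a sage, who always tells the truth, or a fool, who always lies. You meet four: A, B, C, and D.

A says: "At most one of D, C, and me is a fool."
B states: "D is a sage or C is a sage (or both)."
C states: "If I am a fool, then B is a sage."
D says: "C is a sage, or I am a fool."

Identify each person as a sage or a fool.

Consider A. Suppose A is a fool.
Then no assignment of the remaining roles makes every statement match its speaker's type — contradiction.
So A is a sage.
Consider B. Suppose B is a fool.
Then no assignment of the remaining roles makes every statement match its speaker's type — contradiction.
So B is a sage.
With that fixed, C's statement is true, so C is a sage.
With that fixed, D's statement is true, so D is a sage.

A: sage, B: sage, C: sage, D: sage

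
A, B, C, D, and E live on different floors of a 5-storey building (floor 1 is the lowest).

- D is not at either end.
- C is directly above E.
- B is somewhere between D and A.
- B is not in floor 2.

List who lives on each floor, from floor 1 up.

From clue 1: D is in {2,3,4}.
From clues 1–3: D → floor 3.
From clues 1–4: E → floor 1, C → floor 2, B → floor 4, A → floor 5.

E, C, D, B, A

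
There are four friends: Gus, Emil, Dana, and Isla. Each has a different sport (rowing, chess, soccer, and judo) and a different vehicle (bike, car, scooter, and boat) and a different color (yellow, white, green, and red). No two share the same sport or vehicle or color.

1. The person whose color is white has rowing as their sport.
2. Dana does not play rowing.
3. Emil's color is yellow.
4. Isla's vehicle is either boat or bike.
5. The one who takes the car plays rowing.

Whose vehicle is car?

Gus

With clues 1–4, Isla is impossible for the one with vehicle car.
With clues 1–5, Dana and Emil are impossible for the one with vehicle car.
That leaves Gus.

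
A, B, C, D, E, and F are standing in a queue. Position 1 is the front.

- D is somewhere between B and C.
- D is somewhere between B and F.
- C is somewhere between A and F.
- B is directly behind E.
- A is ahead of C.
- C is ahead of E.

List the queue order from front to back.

A, C, F, D, E, B

From clue 1: D is in {2,3,4,5}.
From clues 1–3: C is in {2,3,4,5}.
From clues 1–4: C is in {2,5}.
From clues 1–6: A → position 1, C → position 2, F → position 3, D → position 4, E → position 5, B → position 6.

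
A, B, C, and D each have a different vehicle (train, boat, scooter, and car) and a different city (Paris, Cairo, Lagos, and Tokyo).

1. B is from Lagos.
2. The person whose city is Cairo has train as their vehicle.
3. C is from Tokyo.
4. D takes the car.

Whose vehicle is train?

A

With clues 1–2, B is impossible for the one with vehicle train.
With clues 1–3, C is impossible for the one with vehicle train.
With clues 1–4, D is impossible for the one with vehicle train.
That leaves A.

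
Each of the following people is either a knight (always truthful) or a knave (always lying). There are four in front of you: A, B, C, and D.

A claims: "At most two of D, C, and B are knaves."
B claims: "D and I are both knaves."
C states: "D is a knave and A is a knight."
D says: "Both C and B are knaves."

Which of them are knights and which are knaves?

A: knight, B: knave, C: knave, D: knight

Consider A. Suppose A is a knave.
Then no assignment of the remaining roles makes every statement match its speaker's type — contradiction.
So A is a knight.
Consider B. Suppose B is a knight.
Then B's own statement would have to be true, but it can't be — contradiction.
So B is a knave.
Consider C. Suppose C is a knight.
Then no assignment of the remaining roles makes every statement match its speaker's type — contradiction.
So C is a knave.
With that fixed, D's statement is true, so D is a knight.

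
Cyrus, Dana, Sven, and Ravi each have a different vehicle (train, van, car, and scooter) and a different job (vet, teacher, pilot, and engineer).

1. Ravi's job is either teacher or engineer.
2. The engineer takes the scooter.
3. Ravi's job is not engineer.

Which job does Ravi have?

Clue 1 rules out pilot and vet for Ravi's job.
With clues 1–3, engineer is impossible for Ravi's job.
That leaves teacher.

teacher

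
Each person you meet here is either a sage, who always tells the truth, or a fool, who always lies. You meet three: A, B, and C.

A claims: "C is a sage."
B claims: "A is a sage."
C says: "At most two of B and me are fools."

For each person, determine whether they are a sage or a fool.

Regardless of anyone's role, C's statement is true, so C is a sage.
With that fixed, A's statement is true, so A is a sage.
With that fixed, B's statement is true, so B is a sage.

A: sage, B: sage, C: sage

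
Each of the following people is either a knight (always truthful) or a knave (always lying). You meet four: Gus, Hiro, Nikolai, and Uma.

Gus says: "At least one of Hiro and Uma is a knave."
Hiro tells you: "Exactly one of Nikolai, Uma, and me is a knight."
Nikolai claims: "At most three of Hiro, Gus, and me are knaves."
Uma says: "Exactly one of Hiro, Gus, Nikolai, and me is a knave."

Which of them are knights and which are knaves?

Gus: knight, Hiro: knave, Nikolai: knight, Uma: knight

Regardless of anyone's role, Nikolai's statement is true, so Nikolai is a knight.
Consider Gus. Suppose Gus is a knave.
Then no assignment of the remaining roles makes every statement match its speaker's type — contradiction.
So Gus is a knight.
Consider Hiro. Suppose Hiro is a knight.
Then Hiro's own statement would have to be true, but it can't be — contradiction.
So Hiro is a knave.
Consider Uma. Suppose Uma is a knave.
Then Hiro's statement comes out true, contradicting Hiro being a knave.
So Uma is a knight.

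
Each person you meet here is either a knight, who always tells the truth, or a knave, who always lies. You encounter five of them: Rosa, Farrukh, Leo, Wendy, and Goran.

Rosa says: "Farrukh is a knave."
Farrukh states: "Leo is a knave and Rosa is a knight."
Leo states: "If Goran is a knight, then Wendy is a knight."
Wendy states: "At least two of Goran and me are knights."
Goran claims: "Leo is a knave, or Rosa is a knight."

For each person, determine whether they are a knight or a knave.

Rosa: knight, Farrukh: knave, Leo: knight, Wendy: knight, Goran: knight

Consider Rosa. Suppose Rosa is a knave.
Then no assignment of the remaining roles makes every statement match its speaker's type — contradiction.
So Rosa is a knight.
With that fixed, Goran's statement is true, so Goran is a knight.
Consider Farrukh. Suppose Farrukh is a knight.
Then Rosa's statement comes out false, contradicting Rosa being a knight.
So Farrukh is a knave.
Consider Leo. Suppose Leo is a knave.
Then Farrukh's statement comes out true, contradicting Farrukh being a knave.
So Leo is a knight.
Consider Wendy. Suppose Wendy is a knave.
Then Leo's statement comes out false, contradicting Leo being a knight.
So Wendy is a knight.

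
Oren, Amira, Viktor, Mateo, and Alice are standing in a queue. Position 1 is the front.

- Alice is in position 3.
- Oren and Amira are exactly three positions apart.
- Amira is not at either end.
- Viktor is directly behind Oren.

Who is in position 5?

With clue 1, Alice is ruled out for position 5.
With clues 1–3, Amira is ruled out for position 5.
With clues 1–4, Oren and Viktor are ruled out for position 5.
So position 5 is Mateo.

Mateo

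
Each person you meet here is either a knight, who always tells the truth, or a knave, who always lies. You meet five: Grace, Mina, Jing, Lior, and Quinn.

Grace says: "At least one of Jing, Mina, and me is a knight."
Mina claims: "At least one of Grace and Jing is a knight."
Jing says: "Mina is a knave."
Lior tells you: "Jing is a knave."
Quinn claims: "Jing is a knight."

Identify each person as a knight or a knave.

Grace: knight, Mina: knight, Jing: knave, Lior: knight, Quinn: knave

Consider Grace. Suppose Grace is a knave.
Then no assignment of the remaining roles makes every statement match its speaker's type — contradiction.
So Grace is a knight.
With that fixed, Mina's statement is true, so Mina is a knight.
With that fixed, Jing's statement is false, so Jing is a knave.
With that fixed, Lior's statement is true, so Lior is a knight.
With that fixed, Quinn's statement is false, so Quinn is a knave.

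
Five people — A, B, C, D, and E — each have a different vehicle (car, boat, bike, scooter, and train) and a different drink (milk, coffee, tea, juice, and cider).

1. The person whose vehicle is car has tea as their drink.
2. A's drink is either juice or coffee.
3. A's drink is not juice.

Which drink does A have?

coffee

With clues 1–2, cider, milk, and tea are impossible for A's drink.
With clues 1–3, juice is impossible for A's drink.
That leaves coffee.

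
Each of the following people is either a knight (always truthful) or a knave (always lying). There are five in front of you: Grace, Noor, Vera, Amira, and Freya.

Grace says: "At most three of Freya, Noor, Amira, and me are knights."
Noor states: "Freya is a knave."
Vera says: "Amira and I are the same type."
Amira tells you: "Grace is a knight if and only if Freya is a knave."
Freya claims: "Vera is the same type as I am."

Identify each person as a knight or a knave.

Grace: knight, Noor: knight, Vera: knight, Amira: knight, Freya: knave

Consider Grace. Suppose Grace is a knave.
Then Grace's own statement would have to be false, but it can't be — contradiction.
So Grace is a knight.
Consider Noor. Suppose Noor is a knave.
Then no assignment of the remaining roles makes every statement match its speaker's type — contradiction.
So Noor is a knight.
Consider Vera. Suppose Vera is a knave.
Then whichever role Freya has, Freya's statement has the wrong truth value — contradiction.
So Vera is a knight.
Consider Amira. Suppose Amira is a knave.
Then Vera's statement comes out false, contradicting Vera being a knight.
So Amira is a knight.
Consider Freya. Suppose Freya is a knight.
Then Grace's statement comes out false, contradicting Grace being a knight.
So Freya is a knave.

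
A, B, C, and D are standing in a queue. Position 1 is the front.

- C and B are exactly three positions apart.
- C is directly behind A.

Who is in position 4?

With clue 1, A and D are ruled out for position 4.
With clues 1–2, B is ruled out for position 4.
So position 4 is C.

C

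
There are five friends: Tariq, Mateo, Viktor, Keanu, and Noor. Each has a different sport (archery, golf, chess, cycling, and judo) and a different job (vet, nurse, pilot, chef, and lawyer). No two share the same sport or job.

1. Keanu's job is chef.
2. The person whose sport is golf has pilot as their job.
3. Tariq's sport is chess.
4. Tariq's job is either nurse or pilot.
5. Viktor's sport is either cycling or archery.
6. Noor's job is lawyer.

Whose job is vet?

Viktor

Clue 1 rules out Keanu for the one with job vet.
With clues 1–4, Tariq is impossible for the one with job vet.
With clues 1–6, Mateo and Noor are impossible for the one with job vet.
That leaves Viktor.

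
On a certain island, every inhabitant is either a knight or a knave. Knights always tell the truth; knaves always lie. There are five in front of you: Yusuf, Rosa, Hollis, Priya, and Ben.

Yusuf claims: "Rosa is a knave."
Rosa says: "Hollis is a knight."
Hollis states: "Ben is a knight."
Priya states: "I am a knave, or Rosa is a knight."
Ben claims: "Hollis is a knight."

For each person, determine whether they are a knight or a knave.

Consider Yusuf. Suppose Yusuf is a knight.
Then no assignment of the remaining roles makes every statement match its speaker's type — contradiction.
So Yusuf is a knave.
Consider Rosa. Suppose Rosa is a knave.
Then Yusuf's statement comes out true, contradicting Yusuf being a knave.
So Rosa is a knight.
With that fixed, Priya's statement is true, so Priya is a knight.
Consider Hollis. Suppose Hollis is a knave.
Then Rosa's statement comes out false, contradicting Rosa being a knight.
So Hollis is a knight.
With that fixed, Ben's statement is true, so Ben is a knight.

Yusuf: knave, Rosa: knight, Hollis: knight, Priya: knight, Ben: knight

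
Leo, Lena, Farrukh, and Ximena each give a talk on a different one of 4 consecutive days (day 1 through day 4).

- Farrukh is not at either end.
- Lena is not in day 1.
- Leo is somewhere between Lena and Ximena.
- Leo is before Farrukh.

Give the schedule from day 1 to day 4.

Ximena, Leo, Farrukh, Lena

From clue 1: Farrukh is in {2,3}.
From clues 1–3: Ximena → day 1, Lena → day 4.
From clues 1–4: Leo → day 2, Farrukh → day 3.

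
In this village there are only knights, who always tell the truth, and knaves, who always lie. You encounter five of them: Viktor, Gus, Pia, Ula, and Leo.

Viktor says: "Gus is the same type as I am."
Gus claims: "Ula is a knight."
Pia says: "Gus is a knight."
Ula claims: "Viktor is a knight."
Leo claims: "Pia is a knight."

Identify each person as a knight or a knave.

Consider Viktor. Suppose Viktor is a knave.
Then no assignment of the remaining roles makes every statement match its speaker's type — contradiction.
So Viktor is a knight.
With that fixed, Ula's statement is true, so Ula is a knight.
With that fixed, Gus's statement is true, so Gus is a knight.
With that fixed, Pia's statement is true, so Pia is a knight.
With that fixed, Leo's statement is true, so Leo is a knight.

Viktor: knight, Gus: knight, Pia: knight, Ula: knight, Leo: knight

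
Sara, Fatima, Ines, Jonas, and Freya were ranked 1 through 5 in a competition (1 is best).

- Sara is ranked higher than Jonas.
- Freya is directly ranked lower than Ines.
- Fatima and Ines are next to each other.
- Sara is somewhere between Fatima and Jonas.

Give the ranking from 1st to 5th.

Fatima, Ines, Freya, Sara, Jonas

From clue 1: Sara is in {1,2,3,4}.
From clues 1–3: Sara is in {1,4}.
From clues 1–4: Fatima → rank 1, Ines → rank 2, Freya → rank 3, Sara → rank 4, Jonas → rank 5.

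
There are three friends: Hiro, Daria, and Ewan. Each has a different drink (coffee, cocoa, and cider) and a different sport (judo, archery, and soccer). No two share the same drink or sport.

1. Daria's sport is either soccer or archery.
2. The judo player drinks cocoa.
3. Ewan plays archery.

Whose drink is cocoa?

With clues 1–2, Daria is impossible for the one with drink cocoa.
With clues 1–3, Ewan is impossible for the one with drink cocoa.
That leaves Hiro.

Hiro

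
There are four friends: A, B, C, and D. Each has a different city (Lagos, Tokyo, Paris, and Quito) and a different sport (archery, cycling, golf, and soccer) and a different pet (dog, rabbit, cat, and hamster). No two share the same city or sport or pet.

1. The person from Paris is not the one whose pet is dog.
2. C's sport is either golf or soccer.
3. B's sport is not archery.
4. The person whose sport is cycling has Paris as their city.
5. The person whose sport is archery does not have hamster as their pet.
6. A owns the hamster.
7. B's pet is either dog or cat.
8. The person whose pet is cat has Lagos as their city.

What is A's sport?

cycling

With clues 1–6, archery is impossible for A's sport.
With clues 1–8, golf and soccer are impossible for A's sport.
That leaves cycling.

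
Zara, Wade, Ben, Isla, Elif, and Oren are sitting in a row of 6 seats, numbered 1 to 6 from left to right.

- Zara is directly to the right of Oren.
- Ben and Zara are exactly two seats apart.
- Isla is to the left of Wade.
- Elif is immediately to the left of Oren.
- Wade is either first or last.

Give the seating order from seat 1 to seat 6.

Elif, Oren, Zara, Isla, Ben, Wade

From clue 1: Zara is in {2,3,4,5,6}.
From clues 1–4: Zara is in {3,4}.
From clues 1–5: Elif → seat 1, Oren → seat 2, Zara → seat 3, Isla → seat 4, Ben → seat 5, Wade → seat 6.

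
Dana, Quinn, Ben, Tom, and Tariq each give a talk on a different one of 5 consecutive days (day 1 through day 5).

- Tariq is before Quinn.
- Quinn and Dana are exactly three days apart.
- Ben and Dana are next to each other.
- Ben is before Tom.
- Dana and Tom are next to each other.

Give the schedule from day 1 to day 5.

Ben, Dana, Tom, Tariq, Quinn

From clue 1: Quinn is in {2,3,4,5}.
From clues 1–2: Dana is in {1,2,5}.
From clues 1–4: Dana is in {1,2}.
From clues 1–5: Ben → day 1, Dana → day 2, Tom → day 3, Tariq → day 4, Quinn → day 5.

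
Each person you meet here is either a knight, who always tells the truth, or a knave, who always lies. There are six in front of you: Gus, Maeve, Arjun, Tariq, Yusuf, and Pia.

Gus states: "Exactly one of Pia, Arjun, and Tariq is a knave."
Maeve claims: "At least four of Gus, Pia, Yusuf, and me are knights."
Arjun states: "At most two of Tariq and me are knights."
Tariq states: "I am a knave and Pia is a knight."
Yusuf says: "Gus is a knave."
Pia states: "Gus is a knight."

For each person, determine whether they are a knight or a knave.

Gus: knave, Maeve: knave, Arjun: knight, Tariq: knave, Yusuf: knight, Pia: knave

Regardless of anyone's role, Arjun's statement is true, so Arjun is a knight.
Consider Gus. Suppose Gus is a knight.
Then no assignment of the remaining roles makes every statement match its speaker's type — contradiction.
So Gus is a knave.
With that fixed, Maeve's statement is false, so Maeve is a knave.
With that fixed, Yusuf's statement is true, so Yusuf is a knight.
With that fixed, Pia's statement is false, so Pia is a knave.
With that fixed, Tariq's statement is false, so Tariq is a knave.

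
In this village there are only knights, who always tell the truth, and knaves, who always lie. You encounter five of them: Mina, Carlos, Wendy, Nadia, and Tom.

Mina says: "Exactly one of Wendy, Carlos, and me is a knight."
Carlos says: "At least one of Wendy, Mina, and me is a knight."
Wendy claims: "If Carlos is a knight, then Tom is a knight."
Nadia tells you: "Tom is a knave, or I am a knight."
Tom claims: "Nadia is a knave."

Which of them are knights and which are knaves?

Consider Mina. Suppose Mina is a knight.
Then no assignment of the remaining roles makes every statement match its speaker's type — contradiction.
So Mina is a knave.
Consider Carlos. Suppose Carlos is a knave.
Then no assignment of the remaining roles makes every statement match its speaker's type — contradiction.
So Carlos is a knight.
Consider Wendy. Suppose Wendy is a knave.
Then Mina's statement comes out true, contradicting Mina being a knave.
So Wendy is a knight.
Consider Nadia. Suppose Nadia is a knight.
Then no assignment of the remaining roles makes every statement match its speaker's type — contradiction.
So Nadia is a knave.
With that fixed, Tom's statement is true, so Tom is a knight.

Mina: knave, Carlos: knight, Wendy: knight, Nadia: knave, Tom: knight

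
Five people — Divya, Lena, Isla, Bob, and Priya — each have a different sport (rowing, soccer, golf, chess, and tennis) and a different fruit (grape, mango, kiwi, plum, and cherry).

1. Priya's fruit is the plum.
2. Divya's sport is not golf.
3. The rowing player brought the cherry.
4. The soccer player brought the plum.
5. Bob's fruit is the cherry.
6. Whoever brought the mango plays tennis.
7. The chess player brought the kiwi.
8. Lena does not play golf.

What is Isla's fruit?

Clue 1 rules out plum for Isla's fruit.
With clues 1–5, cherry is impossible for Isla's fruit.
With clues 1–8, kiwi and mango are impossible for Isla's fruit.
That leaves grape.

grape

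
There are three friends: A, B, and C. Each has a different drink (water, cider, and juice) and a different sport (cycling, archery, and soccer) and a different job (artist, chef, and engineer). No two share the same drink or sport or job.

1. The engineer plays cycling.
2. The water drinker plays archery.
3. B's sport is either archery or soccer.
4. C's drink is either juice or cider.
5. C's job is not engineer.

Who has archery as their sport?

B

With clues 1–4, C is impossible for the one with sport archery.
With clues 1–5, A is impossible for the one with sport archery.
That leaves B.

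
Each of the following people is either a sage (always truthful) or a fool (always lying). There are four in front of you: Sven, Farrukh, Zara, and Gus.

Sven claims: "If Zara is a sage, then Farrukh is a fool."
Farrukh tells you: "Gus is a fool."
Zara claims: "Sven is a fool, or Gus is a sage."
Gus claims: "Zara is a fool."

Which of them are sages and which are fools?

Consider Sven. Suppose Sven is a sage.
Then no assignment of the remaining roles makes every statement match its speaker's type — contradiction.
So Sven is a fool.
With that fixed, Zara's statement is true, so Zara is a sage.
With that fixed, Gus's statement is false, so Gus is a fool.
With that fixed, Farrukh's statement is true, so Farrukh is a sage.

Sven: fool, Farrukh: sage, Zara: sage, Gus: fool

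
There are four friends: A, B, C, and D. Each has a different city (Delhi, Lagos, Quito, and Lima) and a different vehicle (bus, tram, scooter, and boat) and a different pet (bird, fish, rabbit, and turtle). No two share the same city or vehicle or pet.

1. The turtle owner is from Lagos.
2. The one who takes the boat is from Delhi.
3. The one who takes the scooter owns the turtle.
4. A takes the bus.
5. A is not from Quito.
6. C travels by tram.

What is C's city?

Quito

With clues 1–5, Lima is impossible for C's city.
With clues 1–6, Delhi and Lagos are impossible for C's city.
That leaves Quito.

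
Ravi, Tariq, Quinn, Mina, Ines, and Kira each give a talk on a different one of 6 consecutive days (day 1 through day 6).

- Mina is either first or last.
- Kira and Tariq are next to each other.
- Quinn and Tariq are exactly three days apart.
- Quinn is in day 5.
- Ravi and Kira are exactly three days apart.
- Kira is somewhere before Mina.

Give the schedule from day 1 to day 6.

Kira, Tariq, Ines, Ravi, Quinn, Mina

From clue 1: Mina is in {1,6}.
From clues 1–4: Tariq → day 2, Quinn → day 5.
From clues 1–5: Ravi is in {4,6}.
From clues 1–6: Kira → day 1, Ines → day 3, Ravi → day 4, Mina → day 6.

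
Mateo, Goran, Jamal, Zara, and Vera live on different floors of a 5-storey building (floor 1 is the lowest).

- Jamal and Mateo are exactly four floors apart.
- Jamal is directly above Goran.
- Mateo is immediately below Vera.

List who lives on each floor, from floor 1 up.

Mateo, Vera, Zara, Goran, Jamal

From clue 1: Mateo is in {1,5}.
From clues 1–2: Mateo → floor 1, Goran → floor 4, Jamal → floor 5.
From clues 1–3: Vera → floor 2, Zara → floor 3.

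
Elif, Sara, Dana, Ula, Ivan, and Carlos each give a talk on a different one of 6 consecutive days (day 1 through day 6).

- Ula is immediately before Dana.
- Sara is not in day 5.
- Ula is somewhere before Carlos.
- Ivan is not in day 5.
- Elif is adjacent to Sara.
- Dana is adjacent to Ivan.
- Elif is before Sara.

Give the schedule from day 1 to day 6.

From clue 1: Dana is in {2,3,4,5,6}.
From clues 1–2: Sara is in {1,2,3,4,6}.
From clues 1–3: Dana is in {2,3,4,5}.
From clues 1–6: Ula → day 1, Dana → day 2, Ivan → day 3, Elif → day 5.
From clues 1–7: Carlos → day 4, Sara → day 6.

Ula, Dana, Ivan, Carlos, Elif, Sara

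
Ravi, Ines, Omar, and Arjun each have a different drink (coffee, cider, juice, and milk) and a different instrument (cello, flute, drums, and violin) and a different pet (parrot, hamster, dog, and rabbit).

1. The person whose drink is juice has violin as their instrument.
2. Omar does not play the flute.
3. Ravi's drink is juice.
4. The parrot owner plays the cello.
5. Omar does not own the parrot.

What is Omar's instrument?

With clues 1–2, flute is impossible for Omar's instrument.
With clues 1–3, violin is impossible for Omar's instrument.
With clues 1–5, cello is impossible for Omar's instrument.
That leaves drums.

drums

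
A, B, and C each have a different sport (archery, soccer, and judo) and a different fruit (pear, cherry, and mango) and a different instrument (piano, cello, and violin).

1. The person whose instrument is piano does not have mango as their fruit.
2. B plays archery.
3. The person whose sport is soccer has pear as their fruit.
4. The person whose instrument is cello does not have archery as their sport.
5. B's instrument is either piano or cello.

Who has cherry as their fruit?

With clues 1–5, A and C are impossible for the one with fruit cherry.
That leaves B.

B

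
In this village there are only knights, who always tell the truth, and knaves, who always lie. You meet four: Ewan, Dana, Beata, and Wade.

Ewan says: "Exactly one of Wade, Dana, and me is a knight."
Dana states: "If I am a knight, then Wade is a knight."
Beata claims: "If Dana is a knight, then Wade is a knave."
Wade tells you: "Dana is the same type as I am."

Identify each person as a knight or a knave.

Consider Ewan. Suppose Ewan is a knight.
Then no assignment of the remaining roles makes every statement match its speaker's type — contradiction.
So Ewan is a knave.
Consider Dana. Suppose Dana is a knave.
Then Dana's own statement would have to be false, but it can't be — contradiction.
So Dana is a knight.
Consider Beata. Suppose Beata is a knight.
Then no assignment of the remaining roles makes every statement match its speaker's type — contradiction.
So Beata is a knave.
Consider Wade. Suppose Wade is a knave.
Then Ewan's statement comes out true, contradicting Ewan being a knave.
So Wade is a knight.

Ewan: knave, Dana: knight, Beata: knave, Wade: knight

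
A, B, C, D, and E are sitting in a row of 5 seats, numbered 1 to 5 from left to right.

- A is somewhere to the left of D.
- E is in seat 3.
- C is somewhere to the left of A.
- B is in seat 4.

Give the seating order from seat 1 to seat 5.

From clue 1: A is in {1,2,3,4}.
From clues 1–2: E → seat 3.
From clues 1–3: A is in {2,4}.
From clues 1–4: C → seat 1, A → seat 2, B → seat 4, D → seat 5.

C, A, E, B, D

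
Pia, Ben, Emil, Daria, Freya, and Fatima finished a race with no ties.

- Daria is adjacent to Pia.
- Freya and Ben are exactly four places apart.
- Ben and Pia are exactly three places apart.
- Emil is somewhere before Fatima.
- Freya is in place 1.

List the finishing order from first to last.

From clues 1–2: Pia is in {2,3,4,5}.
From clues 1–3: Daria is in {3,4}.
From clues 1–5: Freya → place 1, Pia → place 2, Daria → place 3, Emil → place 4, Ben → place 5, Fatima → place 6.

Freya, Pia, Daria, Emil, Ben, Fatima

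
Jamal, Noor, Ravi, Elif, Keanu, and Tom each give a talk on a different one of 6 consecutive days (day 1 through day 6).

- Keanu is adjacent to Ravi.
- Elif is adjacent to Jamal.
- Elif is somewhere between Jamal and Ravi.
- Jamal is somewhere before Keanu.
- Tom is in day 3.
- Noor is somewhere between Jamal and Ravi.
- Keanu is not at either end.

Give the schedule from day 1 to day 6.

Jamal, Elif, Tom, Noor, Keanu, Ravi

From clues 1–3: Elif is in {2,3,4,5}.
From clues 1–4: Jamal is in {1,2,3}.
From clues 1–5: Jamal → day 1, Elif → day 2, Tom → day 3.
From clues 1–6: Noor → day 4.
From clues 1–7: Keanu → day 5, Ravi → day 6.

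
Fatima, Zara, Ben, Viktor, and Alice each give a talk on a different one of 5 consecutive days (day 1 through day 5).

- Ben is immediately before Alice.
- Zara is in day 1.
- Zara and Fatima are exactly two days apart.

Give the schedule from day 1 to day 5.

From clue 1: Ben is in {1,2,3,4}.
From clues 1–2: Zara → day 1.
From clues 1–3: Viktor → day 2, Fatima → day 3, Ben → day 4, Alice → day 5.

Zara, Viktor, Fatima, Ben, Alice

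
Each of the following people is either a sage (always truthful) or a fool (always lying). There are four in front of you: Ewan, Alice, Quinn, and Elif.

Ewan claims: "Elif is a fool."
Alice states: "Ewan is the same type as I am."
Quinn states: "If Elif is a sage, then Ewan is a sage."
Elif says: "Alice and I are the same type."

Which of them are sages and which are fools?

Consider Ewan. Suppose Ewan is a fool.
Then whichever role Alice has, Alice's statement has the wrong truth value — contradiction.
So Ewan is a sage.
With that fixed, Quinn's statement is true, so Quinn is a sage.
Consider Alice. Suppose Alice is a fool.
Then whichever role Elif has, Elif's statement has the wrong truth value — contradiction.
So Alice is a sage.
Consider Elif. Suppose Elif is a sage.
Then Ewan's statement comes out false, contradicting Ewan being a sage.
So Elif is a fool.

Ewan: sage, Alice: sage, Quinn: sage, Elif: fool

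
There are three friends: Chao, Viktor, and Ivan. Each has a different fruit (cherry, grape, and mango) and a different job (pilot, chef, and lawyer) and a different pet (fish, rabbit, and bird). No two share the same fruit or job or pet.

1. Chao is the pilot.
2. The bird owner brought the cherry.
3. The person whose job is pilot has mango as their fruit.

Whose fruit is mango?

With clues 1–3, Ivan and Viktor are impossible for the one with fruit mango.
That leaves Chao.

Chao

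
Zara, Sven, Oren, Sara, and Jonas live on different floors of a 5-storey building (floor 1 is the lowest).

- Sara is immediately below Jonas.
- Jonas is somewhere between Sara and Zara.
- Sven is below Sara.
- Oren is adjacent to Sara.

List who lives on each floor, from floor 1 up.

Sven, Oren, Sara, Jonas, Zara

From clue 1: Sara is in {1,2,3,4}.
From clues 1–2: Zara is in {3,4,5}.
From clues 1–3: Zara is in {4,5}.
From clues 1–4: Sven → floor 1, Oren → floor 2, Sara → floor 3, Jonas → floor 4, Zara → floor 5.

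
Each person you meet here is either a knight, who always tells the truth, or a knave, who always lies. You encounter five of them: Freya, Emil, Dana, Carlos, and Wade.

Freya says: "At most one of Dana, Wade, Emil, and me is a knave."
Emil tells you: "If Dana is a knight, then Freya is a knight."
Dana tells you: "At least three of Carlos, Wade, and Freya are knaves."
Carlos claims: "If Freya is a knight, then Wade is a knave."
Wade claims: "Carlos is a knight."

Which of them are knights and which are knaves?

Consider Freya. Suppose Freya is a knight.
Then no assignment of the remaining roles makes every statement match its speaker's type — contradiction.
So Freya is a knave.
With that fixed, Carlos's statement is true, so Carlos is a knight.
With that fixed, Wade's statement is true, so Wade is a knight.
With that fixed, Dana's statement is false, so Dana is a knave.
With that fixed, Emil's statement is true, so Emil is a knight.

Freya: knave, Emil: knight, Dana: knave, Carlos: knight, Wade: knight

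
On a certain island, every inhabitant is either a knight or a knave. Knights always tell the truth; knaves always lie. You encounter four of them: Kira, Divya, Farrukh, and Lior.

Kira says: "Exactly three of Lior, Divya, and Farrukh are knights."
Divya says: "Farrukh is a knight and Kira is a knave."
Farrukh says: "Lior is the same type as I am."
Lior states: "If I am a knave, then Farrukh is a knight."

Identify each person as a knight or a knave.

Consider Kira. Suppose Kira is a knight.
Then no assignment of the remaining roles makes every statement match its speaker's type — contradiction.
So Kira is a knave.
Consider Divya. Suppose Divya is a knight.
Then no assignment of the remaining roles makes every statement match its speaker's type — contradiction.
So Divya is a knave.
Consider Farrukh. Suppose Farrukh is a knight.
Then Divya's statement comes out true, contradicting Divya being a knave.
So Farrukh is a knave.
Consider Lior. Suppose Lior is a knave.
Then Farrukh's statement comes out true, contradicting Farrukh being a knave.
So Lior is a knight.

Kira: knave, Divya: knave, Farrukh: knave, Lior: knight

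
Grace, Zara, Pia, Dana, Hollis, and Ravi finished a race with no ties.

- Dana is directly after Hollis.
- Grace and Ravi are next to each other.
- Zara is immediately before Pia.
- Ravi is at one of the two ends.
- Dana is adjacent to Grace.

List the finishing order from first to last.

From clue 1: Dana is in {2,3,4,5,6}.
From clues 1–3: Zara is in {1,3,5}.
From clues 1–4: Grace is in {2,5}.
From clues 1–5: Zara → place 1, Pia → place 2, Hollis → place 3, Dana → place 4, Grace → place 5, Ravi → place 6.

Zara, Pia, Hollis, Dana, Grace, Ravi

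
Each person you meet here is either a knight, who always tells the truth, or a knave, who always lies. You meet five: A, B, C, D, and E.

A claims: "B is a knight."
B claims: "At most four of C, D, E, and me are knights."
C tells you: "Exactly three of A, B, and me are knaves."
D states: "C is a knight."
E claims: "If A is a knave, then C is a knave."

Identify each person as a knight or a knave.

A: knight, B: knight, C: knave, D: knave, E: knight

Regardless of anyone's role, B's statement is true, so B is a knight.
With that fixed, C's statement is false, so C is a knave.
With that fixed, D's statement is false, so D is a knave.
With that fixed, E's statement is true, so E is a knight.
With that fixed, A's statement is true, so A is a knight.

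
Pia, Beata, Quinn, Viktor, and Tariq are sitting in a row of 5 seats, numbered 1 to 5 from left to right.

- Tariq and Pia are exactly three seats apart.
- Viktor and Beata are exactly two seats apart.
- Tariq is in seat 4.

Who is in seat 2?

Quinn

With clues 1–2, Beata and Viktor are ruled out for seat 2.
With clues 1–3, Pia and Tariq are ruled out for seat 2.
So seat 2 is Quinn.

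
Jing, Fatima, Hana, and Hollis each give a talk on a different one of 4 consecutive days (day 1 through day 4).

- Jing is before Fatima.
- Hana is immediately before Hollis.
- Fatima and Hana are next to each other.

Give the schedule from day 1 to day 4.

Jing, Fatima, Hana, Hollis

From clue 1: Jing is in {1,2,3}.
From clues 1–2: Jing is in {1,3}.
From clues 1–3: Jing → day 1, Fatima → day 2, Hana → day 3, Hollis → day 4.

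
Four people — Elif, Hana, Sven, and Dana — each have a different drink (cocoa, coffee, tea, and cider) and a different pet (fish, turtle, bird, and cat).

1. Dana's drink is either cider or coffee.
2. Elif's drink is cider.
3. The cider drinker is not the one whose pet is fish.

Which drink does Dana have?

coffee

Clue 1 rules out cocoa and tea for Dana's drink.
With clues 1–2, cider is impossible for Dana's drink.
That leaves coffee.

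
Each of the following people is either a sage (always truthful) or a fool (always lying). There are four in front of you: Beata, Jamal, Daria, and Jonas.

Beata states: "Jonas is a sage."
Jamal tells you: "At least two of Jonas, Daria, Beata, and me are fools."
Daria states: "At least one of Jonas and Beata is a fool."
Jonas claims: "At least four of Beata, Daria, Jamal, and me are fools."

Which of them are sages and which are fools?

Beata: fool, Jamal: sage, Daria: sage, Jonas: fool

Consider Beata. Suppose Beata is a sage.
Then no assignment of the remaining roles makes every statement match its speaker's type — contradiction.
So Beata is a fool.
With that fixed, Daria's statement is true, so Daria is a sage.
With that fixed, Jonas's statement is false, so Jonas is a fool.
With that fixed, Jamal's statement is true, so Jamal is a sage.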